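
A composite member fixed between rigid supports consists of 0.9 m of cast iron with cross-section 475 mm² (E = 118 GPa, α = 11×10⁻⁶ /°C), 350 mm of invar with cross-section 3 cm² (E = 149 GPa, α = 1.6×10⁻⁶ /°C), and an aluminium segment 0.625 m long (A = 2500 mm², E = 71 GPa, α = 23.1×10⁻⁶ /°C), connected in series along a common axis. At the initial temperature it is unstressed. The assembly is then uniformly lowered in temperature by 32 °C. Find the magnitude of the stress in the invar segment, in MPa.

With the walls removed the bar would change length by δ_free = Σ αᵢΔT Lᵢ = 11×10⁻⁶×32×900 + 1.6×10⁻⁶×32×350 + 23.1×10⁻⁶×32×625 = 0.7967 mm.
The rigid supports impose zero overall length change; the single axial force P common to all segments must satisfy P Σ Lᵢ/(AᵢEᵢ) = δ_free.
Σ Lᵢ/(AᵢEᵢ) = 900/(475×118×10³) + 350/(300×149×10³) + 625/(2500×71×10³) = 2.741×10⁻⁵ mm/N.
Hence P = δ_free / Σ(L/AE) = 0.7967/2.741×10⁻⁵ = 29.07 kN (tensile).
σ_{invar} = P / A = 29070 / 300 = 96.9 MPa.

σ ≈ 96.9 MPa (tensile)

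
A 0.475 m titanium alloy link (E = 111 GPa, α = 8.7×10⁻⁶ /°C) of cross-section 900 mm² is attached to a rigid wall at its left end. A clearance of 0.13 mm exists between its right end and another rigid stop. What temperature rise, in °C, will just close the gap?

ΔT ≈ 31.5 °C

Contact occurs when the free expansion equals the gap: αΔT L = 0.13 mm.
ΔT = 0.13 / (8.7×10⁻⁶ × 475) = 31.46 °C.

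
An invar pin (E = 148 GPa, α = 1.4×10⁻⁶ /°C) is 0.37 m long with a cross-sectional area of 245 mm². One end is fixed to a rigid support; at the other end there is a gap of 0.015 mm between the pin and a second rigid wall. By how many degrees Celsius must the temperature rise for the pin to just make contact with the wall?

ΔT ≈ 29 °C

The gap closes when αΔT L = 0.015 mm, since the pin is still unstressed at that instant.
ΔT = 0.015 / (1.4×10⁻⁶ × 370) = 28.96 °C.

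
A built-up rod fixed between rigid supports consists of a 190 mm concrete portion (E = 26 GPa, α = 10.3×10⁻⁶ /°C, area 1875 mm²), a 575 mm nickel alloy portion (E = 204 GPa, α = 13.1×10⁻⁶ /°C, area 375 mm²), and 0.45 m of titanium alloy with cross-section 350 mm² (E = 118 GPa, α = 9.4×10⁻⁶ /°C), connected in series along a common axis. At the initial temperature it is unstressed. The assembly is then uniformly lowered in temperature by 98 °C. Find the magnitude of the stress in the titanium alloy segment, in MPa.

With the walls removed the bar would change length by δ_free = Σ αᵢΔT Lᵢ = 10.3×10⁻⁶×98×190 + 13.1×10⁻⁶×98×575 + 9.4×10⁻⁶×98×450 = 1.345 mm.
Since the ends are fixed, an axial force P builds up, equal in every segment, with P · Σ Lᵢ/(AᵢEᵢ) = δ_free.
Σ Lᵢ/(AᵢEᵢ) = 190/(1875×26×10³) + 575/(375×204×10³) + 450/(350×118×10³) = 2.231×10⁻⁵ mm/N.
So P = 1.345 / 2.231×10⁻⁵ = 60.27 kN, tensile.
σ_{titanium alloy} = P / A = 60270 / 350 = 172.2 MPa.

σ ≈ 172 MPa (tensile)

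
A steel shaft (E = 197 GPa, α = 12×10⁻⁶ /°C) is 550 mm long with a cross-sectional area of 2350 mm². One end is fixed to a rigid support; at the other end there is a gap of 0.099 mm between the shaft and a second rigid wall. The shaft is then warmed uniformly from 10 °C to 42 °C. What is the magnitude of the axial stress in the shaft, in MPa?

σ ≈ 40.2 MPa (compressive)

Free thermal elongation = αΔT L = 12×10⁻⁶ × 32 × 550 = 0.2112 mm.
This exceeds the 0.099 mm gap, so the wall pushes back. The portion of expansion that must be recovered elastically is δ_free − gap = 0.2112 − 0.099 = 0.1122 mm.
Compatibility: PL/(AE) = 0.1122 mm, so σ = P/A = E × (0.1122/550) = 40.19 MPa.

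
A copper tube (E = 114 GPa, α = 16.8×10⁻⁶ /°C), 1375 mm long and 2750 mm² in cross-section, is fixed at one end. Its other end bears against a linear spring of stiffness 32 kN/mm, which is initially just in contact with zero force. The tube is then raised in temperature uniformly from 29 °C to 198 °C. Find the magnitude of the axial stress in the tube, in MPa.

Free thermal expansion: δ_free = αΔT L = 16.8×10⁻⁶ × 169 × 1375 = 3.904 mm.
Let P be the compressive force at the spring. The tube shortens elastically by PL/(AE) and the spring compresses by P/k; together these equal δ_free.
P [ L/(AE) + 1/k ] = δ_free → P [ 1375/(2750×114×10³) + 1/(32×10³) ] = 3.904.
P = 3.904 / 3.564×10⁻⁵ = 109500 N.
σ = P/A = 109500/2750 = 39.84 MPa.

σ ≈ 39.8 MPa (compressive)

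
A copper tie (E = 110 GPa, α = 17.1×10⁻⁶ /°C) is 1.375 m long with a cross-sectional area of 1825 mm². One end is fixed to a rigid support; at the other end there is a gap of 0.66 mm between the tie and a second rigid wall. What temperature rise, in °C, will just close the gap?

Contact occurs when the free expansion equals the gap: αΔT L = 0.66 mm.
So ΔT = g/(αL) = 0.66/(17.1×10⁻⁶ × 1375) = 28.07 °C.

ΔT ≈ 28.1 °C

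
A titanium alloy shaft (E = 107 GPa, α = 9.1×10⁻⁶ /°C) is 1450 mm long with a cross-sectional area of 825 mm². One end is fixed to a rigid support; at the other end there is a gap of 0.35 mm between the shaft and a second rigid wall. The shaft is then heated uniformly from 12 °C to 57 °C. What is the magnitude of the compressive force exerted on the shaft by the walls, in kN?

P ≈ 14.8 kN

Unrestrained expansion: δ_free = αΔT L = 9.1×10⁻⁶ × 45 × 1450 = 0.5938 mm.
This exceeds the 0.35 mm gap, so the wall pushes back. The portion of expansion that must be recovered elastically is δ_free − gap = 0.5938 − 0.35 = 0.2438 mm.
Compatibility: PL/(AE) = 0.2438 mm, so σ = P/A = E × (0.2438/1450) = 17.99 MPa.
Force on the wall = σA = 17.99 × 825 mm² = 14.84 kN.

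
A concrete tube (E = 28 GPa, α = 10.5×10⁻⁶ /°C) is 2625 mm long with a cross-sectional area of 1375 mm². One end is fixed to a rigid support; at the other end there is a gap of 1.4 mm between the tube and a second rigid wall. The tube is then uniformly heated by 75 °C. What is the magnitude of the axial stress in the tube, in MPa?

σ ≈ 7.12 MPa (compressive)

Unrestrained expansion: δ_free = αΔT L = 10.5×10⁻⁶ × 75 × 2625 = 2.067 mm.
After closing the 1.4 mm clearance, 2.067 − 1.4 = 0.6672 mm of expansion remains to be suppressed by the wall.
That suppressed elongation corresponds to σ = E·Δ/L = 28×10³ × 0.6672/2625 = 7.117 MPa.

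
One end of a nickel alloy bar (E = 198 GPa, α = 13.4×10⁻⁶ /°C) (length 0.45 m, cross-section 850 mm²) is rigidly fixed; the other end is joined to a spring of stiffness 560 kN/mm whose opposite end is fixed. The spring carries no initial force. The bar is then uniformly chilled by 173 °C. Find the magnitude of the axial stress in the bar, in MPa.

σ ≈ 275 MPa (tensile)

The unrestrained thermal change is αΔT L = 13.4×10⁻⁶ × 173 × 450 = 1.043 mm.
With a force P in the spring, the elastic change of the bar is PL/(AE) and that of the spring is P/k; compatibility requires their sum to equal δ_free.
So P = δ_free / [L/(AE) + 1/k] = 1.043 / [ 450/(850×198×10³) + 1/(560×10³) ].
P = 1.043 / 4.46×10⁻⁶ = 233900 N.
σ = P/A = 233900/850 = 275.2 MPa.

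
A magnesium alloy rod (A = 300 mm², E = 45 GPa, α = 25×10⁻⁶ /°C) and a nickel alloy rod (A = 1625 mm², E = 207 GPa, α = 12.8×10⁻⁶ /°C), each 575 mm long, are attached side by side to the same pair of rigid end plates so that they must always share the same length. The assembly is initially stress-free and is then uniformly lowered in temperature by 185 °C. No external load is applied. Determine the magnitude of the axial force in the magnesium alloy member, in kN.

P ≈ 29.3 kN (tensile in the magnesium alloy)

Equilibrium of a rigid end plate with no external load gives equal and opposite internal forces ±P in the two members. Since α_{magnesium alloy} > α_{nickel alloy}, cooling drives the magnesium alloy into tension and the nickel alloy into compression.
Setting the final lengths equal and cancelling L: (α₁ − α₂)ΔT = P/(A₁E₁) + P/(A₂E₂).
|α₁ − α₂|·ΔT = 12.2×10⁻⁶ × 185 = 0.002257.
1/(A₁E₁) + 1/(A₂E₂) = 1/(300×45×10³) + 1/(1625×207×10³) = 7.705×10⁻⁸ N⁻¹.
P = 0.002257 / 7.705×10⁻⁸ = 29290 N = 29.29 kN.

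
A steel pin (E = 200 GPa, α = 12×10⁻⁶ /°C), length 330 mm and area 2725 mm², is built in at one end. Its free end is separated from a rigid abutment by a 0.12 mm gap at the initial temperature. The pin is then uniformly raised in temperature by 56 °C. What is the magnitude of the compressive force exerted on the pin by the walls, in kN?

P ≈ 168 kN

Unrestrained expansion: δ_free = αΔT L = 12×10⁻⁶ × 56 × 330 = 0.2218 mm.
This exceeds the 0.12 mm gap, so the wall pushes back. The portion of expansion that must be recovered elastically is δ_free − gap = 0.2218 − 0.12 = 0.1018 mm.
So σ = E(δ_free − g)/L = 200×10³ × 0.1018/330 = 61.67 MPa.
P = σA = 61.67 × 2725 = 168.1 kN.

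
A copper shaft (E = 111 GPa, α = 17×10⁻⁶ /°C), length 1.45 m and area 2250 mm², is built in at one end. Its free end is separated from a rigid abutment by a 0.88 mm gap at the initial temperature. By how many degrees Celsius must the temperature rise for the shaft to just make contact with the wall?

Contact occurs when the free expansion equals the gap: αΔT L = 0.88 mm.
So ΔT = g/(αL) = 0.88/(17×10⁻⁶ × 1450) = 35.7 °C.

ΔT ≈ 35.7 °C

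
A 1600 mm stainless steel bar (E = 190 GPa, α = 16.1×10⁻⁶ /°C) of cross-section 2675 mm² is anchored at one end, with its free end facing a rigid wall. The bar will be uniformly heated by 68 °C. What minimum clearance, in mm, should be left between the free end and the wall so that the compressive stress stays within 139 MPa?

Free expansion if unrestrained: δ_free = αΔT L = 16.1×10⁻⁶ × 68 × 1600 = 1.752 mm.
A stress of 139 MPa corresponds to the wall pushing the bar back by σL/E = 139×1600/(190×10³) = 1.171 mm.
The gap must absorb the remainder: g_min = 1.752 − 1.171 = 0.5812 mm.

g ≈ 0.581 mm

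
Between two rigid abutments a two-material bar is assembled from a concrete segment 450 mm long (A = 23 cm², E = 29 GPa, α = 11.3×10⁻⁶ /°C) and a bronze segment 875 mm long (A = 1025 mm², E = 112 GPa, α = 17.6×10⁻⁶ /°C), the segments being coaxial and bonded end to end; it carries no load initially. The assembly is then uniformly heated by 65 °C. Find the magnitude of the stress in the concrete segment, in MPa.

With the walls removed the bar would change length by δ_free = Σ αᵢΔT Lᵢ = 11.3×10⁻⁶×65×450 + 17.6×10⁻⁶×65×875 = 1.332 mm.
The rigid supports impose zero overall length change; the single axial force P common to all segments must satisfy P Σ Lᵢ/(AᵢEᵢ) = δ_free.
The series flexibility is Σ Lᵢ/(AᵢEᵢ) = 450/(2300×29×10³) + 875/(1025×112×10³) = 1.437×10⁻⁵ mm/N.
P = 1.332 / 1.437×10⁻⁵ = 92670 N = 92.67 kN, compressive.
σ_{concrete} = P / A = 92670 / 2300 = 40.29 MPa.

σ ≈ 40.3 MPa (compressive)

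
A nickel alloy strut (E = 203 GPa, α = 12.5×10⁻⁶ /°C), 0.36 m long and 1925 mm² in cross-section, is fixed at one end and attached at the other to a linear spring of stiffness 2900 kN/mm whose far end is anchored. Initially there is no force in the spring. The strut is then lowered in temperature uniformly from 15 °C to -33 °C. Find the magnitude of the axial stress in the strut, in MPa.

If the spring were absent the strut would shorten by αΔT L = 12.5×10⁻⁶ × 48 × 360 = 0.216 mm.
With a force P in the spring, the elastic change of the strut is PL/(AE) and that of the spring is P/k; compatibility requires their sum to equal δ_free.
P [ L/(AE) + 1/k ] = δ_free → P [ 360/(1925×203×10³) + 1/(2900×10³) ] = 0.216.
P = 0.216 / 1.266×10⁻⁶ = 170600 N.
σ = P/A = 170600/1925 = 88.63 MPa.

σ ≈ 88.6 MPa (tensile)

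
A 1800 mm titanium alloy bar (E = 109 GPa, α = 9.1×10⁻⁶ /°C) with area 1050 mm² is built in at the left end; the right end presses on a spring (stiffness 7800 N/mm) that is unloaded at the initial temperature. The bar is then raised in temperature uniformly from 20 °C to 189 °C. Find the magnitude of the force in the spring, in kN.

The unrestrained thermal change is αΔT L = 9.1×10⁻⁶ × 169 × 1800 = 2.768 mm.
With a force P in the spring, the elastic change of the bar is PL/(AE) and that of the spring is P/k; compatibility requires their sum to equal δ_free.
P [ L/(AE) + 1/k ] = δ_free → P [ 1800/(1050×109×10³) + 1/(7800) ] = 2.768.
P = 2.768 / 0.0001439 = 19230 N.

P ≈ 19.2 kN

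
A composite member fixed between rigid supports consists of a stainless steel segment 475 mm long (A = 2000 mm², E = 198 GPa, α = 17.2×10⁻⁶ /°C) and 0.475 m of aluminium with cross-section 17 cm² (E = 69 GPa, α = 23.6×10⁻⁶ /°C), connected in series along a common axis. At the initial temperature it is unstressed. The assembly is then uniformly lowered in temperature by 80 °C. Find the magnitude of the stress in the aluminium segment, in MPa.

σ ≈ 174 MPa (tensile)

Free thermal contraction of the whole bar: Σ αᵢΔT Lᵢ = 17.2×10⁻⁶×80×475 + 23.6×10⁻⁶×80×475 = 1.55 mm.
Since the ends are fixed, an axial force P builds up, equal in every segment, with P · Σ Lᵢ/(AᵢEᵢ) = δ_free.
The series flexibility is Σ Lᵢ/(AᵢEᵢ) = 475/(2000×198×10³) + 475/(1700×69×10³) = 5.249×10⁻⁶ mm/N.
So P = 1.55 / 5.249×10⁻⁶ = 295.4 kN, tensile.
σ_{aluminium} = P / A = 295400 / 1700 = 173.7 MPa.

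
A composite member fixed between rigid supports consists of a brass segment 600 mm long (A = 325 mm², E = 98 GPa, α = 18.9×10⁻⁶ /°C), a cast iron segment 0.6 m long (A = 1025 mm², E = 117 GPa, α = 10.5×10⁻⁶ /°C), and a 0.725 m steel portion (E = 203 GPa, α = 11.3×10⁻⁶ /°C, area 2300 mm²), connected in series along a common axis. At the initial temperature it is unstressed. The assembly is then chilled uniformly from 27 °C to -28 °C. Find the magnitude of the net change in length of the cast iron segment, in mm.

|ΔL| ≈ 0.0666 mm

If the supports were absent, the total length change would be Σ αᵢΔT Lᵢ = 18.9×10⁻⁶×55×600 + 10.5×10⁻⁶×55×600 + 11.3×10⁻⁶×55×725 = 1.421 mm.
Since the ends are fixed, an axial force P builds up, equal in every segment, with P · Σ Lᵢ/(AᵢEᵢ) = δ_free.
Σ Lᵢ/(AᵢEᵢ) = 600/(325×98×10³) + 600/(1025×117×10³) + 725/(2300×203×10³) = 2.539×10⁻⁵ mm/N.
P = 1.421 / 2.539×10⁻⁵ = 55950 N = 55.95 kN, tensile.
For the cast iron segment, free thermal change = 10.5×10⁻⁶×55×600 = 0.3465 mm and elastic change from P = 55950×600/(1025×117×10³) = 0.2799 mm; these oppose, so the net change is 0.0666 mm (segment shortens).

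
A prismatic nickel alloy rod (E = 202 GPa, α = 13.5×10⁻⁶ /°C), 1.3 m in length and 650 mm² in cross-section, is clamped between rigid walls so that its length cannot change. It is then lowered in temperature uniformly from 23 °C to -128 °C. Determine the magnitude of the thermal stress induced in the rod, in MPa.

Because both ends are immovable the net strain is zero, and the suppressed thermal strain is αΔT = 13.5×10⁻⁶ × 151 = 2038.5×10⁻⁶.
Hence σ = E·αΔT = 202×10³ × 2038.5×10⁻⁶ = 411.8 MPa, tensile.

σ ≈ 412 MPa (tensile)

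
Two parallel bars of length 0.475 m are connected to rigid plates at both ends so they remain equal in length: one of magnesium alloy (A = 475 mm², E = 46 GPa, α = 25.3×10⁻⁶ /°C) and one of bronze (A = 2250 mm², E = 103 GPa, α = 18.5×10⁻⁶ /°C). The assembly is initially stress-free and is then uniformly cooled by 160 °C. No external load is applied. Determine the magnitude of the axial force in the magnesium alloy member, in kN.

P ≈ 21.7 kN (tensile in the magnesium alloy)

Equilibrium of a rigid end plate with no external load gives equal and opposite internal forces ±P in the two members. Since α_{magnesium alloy} > α_{bronze}, cooling drives the magnesium alloy into tension and the bronze into compression.
Compatibility of the two members (thermal + elastic change equal): (α₁ − α₂)ΔT = P·[1/(A₁E₁) + 1/(A₂E₂)].
|α₁ − α₂|·ΔT = 6.8×10⁻⁶ × 160 = 0.001088.
1/(A₁E₁) + 1/(A₂E₂) = 1/(475×46×10³) + 1/(2250×103×10³) = 5.008×10⁻⁸ N⁻¹.
So P = 0.001088 / 5.008×10⁻⁸ = 21.72 kN.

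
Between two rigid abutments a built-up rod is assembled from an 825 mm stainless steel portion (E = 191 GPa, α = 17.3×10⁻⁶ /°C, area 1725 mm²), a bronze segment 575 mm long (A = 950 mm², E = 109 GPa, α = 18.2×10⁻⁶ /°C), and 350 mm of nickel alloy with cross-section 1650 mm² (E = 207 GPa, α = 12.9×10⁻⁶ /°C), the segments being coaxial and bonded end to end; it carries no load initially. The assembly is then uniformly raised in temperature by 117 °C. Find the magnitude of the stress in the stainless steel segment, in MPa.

σ ≈ 218 MPa (compressive)

With the walls removed the bar would change length by δ_free = Σ αᵢΔT Lᵢ = 17.3×10⁻⁶×117×825 + 18.2×10⁻⁶×117×575 + 12.9×10⁻⁶×117×350 = 3.423 mm.
Since the ends are fixed, an axial force P builds up, equal in every segment, with P · Σ Lᵢ/(AᵢEᵢ) = δ_free.
Σ Lᵢ/(AᵢEᵢ) = 825/(1725×191×10³) + 575/(950×109×10³) + 350/(1650×207×10³) = 9.082×10⁻⁶ mm/N.
Hence P = δ_free / Σ(L/AE) = 3.423/9.082×10⁻⁶ = 376.9 kN (compressive).
σ_{stainless steel} = P / A = 376900 / 1725 = 218.5 MPa.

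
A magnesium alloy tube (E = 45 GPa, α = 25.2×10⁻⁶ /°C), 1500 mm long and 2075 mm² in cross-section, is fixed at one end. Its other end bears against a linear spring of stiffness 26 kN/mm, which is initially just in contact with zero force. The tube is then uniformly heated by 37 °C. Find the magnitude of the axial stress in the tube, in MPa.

σ ≈ 12.4 MPa (compressive)

The unrestrained thermal change is αΔT L = 25.2×10⁻⁶ × 37 × 1500 = 1.399 mm.
With a force P in the spring, the elastic change of the tube is PL/(AE) and that of the spring is P/k; compatibility requires their sum to equal δ_free.
So P = δ_free / [L/(AE) + 1/k] = 1.399 / [ 1500/(2075×45×10³) + 1/(26×10³) ].
P = 1.399 / 5.453×10⁻⁵ = 25650 N.
σ = P/A = 25650/2075 = 12.36 MPa.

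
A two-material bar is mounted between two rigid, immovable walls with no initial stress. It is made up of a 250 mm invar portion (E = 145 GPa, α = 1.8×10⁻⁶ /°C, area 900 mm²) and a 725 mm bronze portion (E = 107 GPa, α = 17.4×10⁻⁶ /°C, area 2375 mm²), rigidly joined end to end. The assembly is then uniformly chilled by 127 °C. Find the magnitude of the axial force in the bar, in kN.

Free thermal contraction of the whole bar: Σ αᵢΔT Lᵢ = 1.8×10⁻⁶×127×250 + 17.4×10⁻⁶×127×725 = 1.659 mm.
The walls prevent any net length change, so an axial force P (same in every segment) develops. Compatibility: P · Σ Lᵢ/(AᵢEᵢ) = δ_free.
Σ Lᵢ/(AᵢEᵢ) = 250/(900×145×10³) + 725/(2375×107×10³) = 4.769×10⁻⁶ mm/N.
P = 1.659 / 4.769×10⁻⁶ = 348000 N = 348 kN, tensile.

P ≈ 348 kN (tensile)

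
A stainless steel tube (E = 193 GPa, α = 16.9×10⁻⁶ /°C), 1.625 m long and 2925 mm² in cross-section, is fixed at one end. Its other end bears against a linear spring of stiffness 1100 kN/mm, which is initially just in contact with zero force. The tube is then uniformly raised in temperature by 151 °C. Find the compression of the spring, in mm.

Free thermal expansion: δ_free = αΔT L = 16.9×10⁻⁶ × 151 × 1625 = 4.147 mm.
Let P be the compressive force at the spring. The tube shortens elastically by PL/(AE) and the spring compresses by P/k; together these equal δ_free.
So P = δ_free / [L/(AE) + 1/k] = 4.147 / [ 1625/(2925×193×10³) + 1/(1100×10³) ].
P = 4.147 / 3.788×10⁻⁶ = 1.095×10⁶ N.
Spring compression = P/k = 1.095×10⁶/(1100×10³) = 0.9953 mm.

δ ≈ 0.995 mm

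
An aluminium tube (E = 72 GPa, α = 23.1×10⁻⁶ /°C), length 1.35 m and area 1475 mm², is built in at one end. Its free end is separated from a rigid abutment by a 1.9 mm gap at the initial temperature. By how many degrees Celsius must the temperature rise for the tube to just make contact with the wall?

The gap closes when αΔT L = 1.9 mm, since the tube is still unstressed at that instant.
So ΔT = g/(αL) = 1.9/(23.1×10⁻⁶ × 1350) = 60.93 °C.

ΔT ≈ 60.9 °C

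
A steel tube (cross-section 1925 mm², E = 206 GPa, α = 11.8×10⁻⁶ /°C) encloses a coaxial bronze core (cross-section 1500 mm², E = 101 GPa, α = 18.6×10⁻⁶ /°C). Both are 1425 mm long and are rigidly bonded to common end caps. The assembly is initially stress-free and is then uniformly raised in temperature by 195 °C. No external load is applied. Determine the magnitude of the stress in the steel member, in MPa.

σ ≈ 75.5 MPa (tensile)

Both members must finish at the same length. With the larger α, the bronze tends to over-expand; the plates restrain it, putting the bronze in compression and the steel in tension. With no external load the two internal forces are equal and opposite, magnitude P.
Setting the final lengths equal and cancelling L: (α₁ − α₂)ΔT = P/(A₁E₁) + P/(A₂E₂).
|α₁ − α₂|·ΔT = 6.8×10⁻⁶ × 195 = 0.001326.
1/(A₁E₁) + 1/(A₂E₂) = 1/(1925×206×10³) + 1/(1500×101×10³) = 9.122×10⁻⁹ N⁻¹.
So P = 0.001326 / 9.122×10⁻⁹ = 145.4 kN.
σ_{steel} = P/A₁ = 145400/1925 = 75.51 MPa, tensile.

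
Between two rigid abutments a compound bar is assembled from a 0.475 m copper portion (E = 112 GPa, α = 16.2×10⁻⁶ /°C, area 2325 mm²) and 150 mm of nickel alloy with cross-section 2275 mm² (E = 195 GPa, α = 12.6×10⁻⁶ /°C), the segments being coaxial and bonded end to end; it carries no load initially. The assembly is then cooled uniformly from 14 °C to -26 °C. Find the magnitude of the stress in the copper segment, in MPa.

Free thermal contraction of the whole bar: Σ αᵢΔT Lᵢ = 16.2×10⁻⁶×40×475 + 12.6×10⁻⁶×40×150 = 0.3834 mm.
The rigid supports impose zero overall length change; the single axial force P common to all segments must satisfy P Σ Lᵢ/(AᵢEᵢ) = δ_free.
Σ Lᵢ/(AᵢEᵢ) = 475/(2325×112×10³) + 150/(2275×195×10³) = 2.162×10⁻⁶ mm/N.
P = 0.3834 / 2.162×10⁻⁶ = 177300 N = 177.3 kN, tensile.
σ_{copper} = P / A = 177300 / 2325 = 76.26 MPa.

σ ≈ 76.3 MPa (tensile)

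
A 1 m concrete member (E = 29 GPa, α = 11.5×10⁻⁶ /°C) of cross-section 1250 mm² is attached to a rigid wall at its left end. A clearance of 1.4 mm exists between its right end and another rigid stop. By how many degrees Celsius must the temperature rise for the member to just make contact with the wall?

ΔT ≈ 122 °C

Contact occurs when the free expansion equals the gap: αΔT L = 1.4 mm.
So ΔT = g/(αL) = 1.4/(11.5×10⁻⁶ × 1000) = 121.7 °C.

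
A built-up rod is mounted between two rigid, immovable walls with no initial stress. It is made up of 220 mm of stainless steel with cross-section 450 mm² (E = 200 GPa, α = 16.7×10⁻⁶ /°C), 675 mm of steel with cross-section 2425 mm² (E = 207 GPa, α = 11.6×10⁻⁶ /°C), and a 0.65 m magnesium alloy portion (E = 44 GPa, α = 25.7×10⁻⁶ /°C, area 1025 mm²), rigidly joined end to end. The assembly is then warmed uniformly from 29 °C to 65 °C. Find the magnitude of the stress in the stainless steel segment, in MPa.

σ ≈ 124 MPa (compressive)

If the supports were absent, the total length change would be Σ αᵢΔT Lᵢ = 16.7×10⁻⁶×36×220 + 11.6×10⁻⁶×36×675 + 25.7×10⁻⁶×36×650 = 1.016 mm.
Since the ends are fixed, an axial force P builds up, equal in every segment, with P · Σ Lᵢ/(AᵢEᵢ) = δ_free.
The series flexibility is Σ Lᵢ/(AᵢEᵢ) = 220/(450×200×10³) + 675/(2425×207×10³) + 650/(1025×44×10³) = 1.82×10⁻⁵ mm/N.
So P = 1.016 / 1.82×10⁻⁵ = 55.79 kN, compressive.
σ_{stainless steel} = P / A = 55790 / 450 = 124 MPa.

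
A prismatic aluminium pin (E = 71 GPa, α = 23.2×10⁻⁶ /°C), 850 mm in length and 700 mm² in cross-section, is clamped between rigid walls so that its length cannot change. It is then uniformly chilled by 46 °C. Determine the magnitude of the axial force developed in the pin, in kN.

Full restraint means ε = 0, so the stress is σ = EαΔT = 71×10³ × 23.2×10⁻⁶ × 46 = 75.77 MPa.
Then P = σA = 75.77 × 700 mm² = 53.04 kN, tensile.

P ≈ 53 kN (tensile)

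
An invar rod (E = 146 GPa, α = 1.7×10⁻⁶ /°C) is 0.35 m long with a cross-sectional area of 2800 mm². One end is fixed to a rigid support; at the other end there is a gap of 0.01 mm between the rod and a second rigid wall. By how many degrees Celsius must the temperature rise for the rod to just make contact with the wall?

ΔT ≈ 16.8 °C

The gap closes when αΔT L = 0.01 mm, since the rod is still unstressed at that instant.
ΔT = 0.01 / (1.7×10⁻⁶ × 350) = 16.81 °C.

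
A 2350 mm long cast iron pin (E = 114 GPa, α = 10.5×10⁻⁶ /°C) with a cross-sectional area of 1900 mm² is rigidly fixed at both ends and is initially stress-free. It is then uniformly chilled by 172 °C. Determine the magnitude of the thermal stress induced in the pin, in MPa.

With length fixed, the mechanical strain must cancel the thermal strain αΔT = 10.5×10⁻⁶ × 172 = 1806×10⁻⁶.
The stress required to suppress this strain is σ = Eε = 114×10³ × 1806×10⁻⁶ = 205.9 MPa, tensile since the pin is trying to contract.

σ ≈ 206 MPa (tensile)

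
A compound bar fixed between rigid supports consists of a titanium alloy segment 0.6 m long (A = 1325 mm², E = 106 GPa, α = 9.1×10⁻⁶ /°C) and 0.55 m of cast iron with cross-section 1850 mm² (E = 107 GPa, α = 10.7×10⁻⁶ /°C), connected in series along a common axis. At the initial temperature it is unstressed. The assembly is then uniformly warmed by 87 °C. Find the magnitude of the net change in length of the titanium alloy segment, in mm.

|ΔL| ≈ 0.123 mm

If the supports were absent, the total length change would be Σ αᵢΔT Lᵢ = 9.1×10⁻⁶×87×600 + 10.7×10⁻⁶×87×550 = 0.987 mm.
The walls prevent any net length change, so an axial force P (same in every segment) develops. Compatibility: P · Σ Lᵢ/(AᵢEᵢ) = δ_free.
The series flexibility is Σ Lᵢ/(AᵢEᵢ) = 600/(1325×106×10³) + 550/(1850×107×10³) = 7.05×10⁻⁶ mm/N.
Hence P = δ_free / Σ(L/AE) = 0.987/7.05×10⁻⁶ = 140 kN (compressive).
For the titanium alloy segment, free thermal change = 9.1×10⁻⁶×87×600 = 0.475 mm and elastic change from P = 140000×600/(1325×106×10³) = 0.598 mm; these oppose, so the net change is 0.123 mm (segment shortens).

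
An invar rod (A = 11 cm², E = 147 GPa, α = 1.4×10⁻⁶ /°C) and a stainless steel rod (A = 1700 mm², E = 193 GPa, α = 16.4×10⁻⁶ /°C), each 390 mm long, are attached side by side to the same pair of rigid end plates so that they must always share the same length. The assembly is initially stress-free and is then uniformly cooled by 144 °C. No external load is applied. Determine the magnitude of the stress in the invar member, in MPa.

σ ≈ 213 MPa (compressive)

Equilibrium of a rigid end plate with no external load gives equal and opposite internal forces ±P in the two members. Since α_{stainless steel} > α_{invar}, cooling drives the stainless steel into tension and the invar into compression.
Setting the final lengths equal and cancelling L: (α₁ − α₂)ΔT = P/(A₁E₁) + P/(A₂E₂).
|α₁ − α₂|·ΔT = 15×10⁻⁶ × 144 = 0.00216.
1/(A₁E₁) + 1/(A₂E₂) = 1/(1100×147×10³) + 1/(1700×193×10³) = 9.232×10⁻⁹ N⁻¹.
So P = 0.00216 / 9.232×10⁻⁹ = 234 kN.
σ_{invar} = P/A₁ = 234000/1100 = 212.7 MPa, compressive.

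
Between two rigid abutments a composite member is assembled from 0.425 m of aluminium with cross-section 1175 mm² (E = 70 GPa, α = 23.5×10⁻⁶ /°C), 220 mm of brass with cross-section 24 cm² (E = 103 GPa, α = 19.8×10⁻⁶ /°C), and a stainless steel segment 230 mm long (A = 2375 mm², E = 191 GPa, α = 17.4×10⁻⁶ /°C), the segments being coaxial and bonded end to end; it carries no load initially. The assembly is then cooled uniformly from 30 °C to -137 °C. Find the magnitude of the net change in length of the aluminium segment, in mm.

|ΔL| ≈ 0.744 mm

Free thermal contraction of the whole bar: Σ αᵢΔT Lᵢ = 23.5×10⁻⁶×167×425 + 19.8×10⁻⁶×167×220 + 17.4×10⁻⁶×167×230 = 3.064 mm.
The rigid supports impose zero overall length change; the single axial force P common to all segments must satisfy P Σ Lᵢ/(AᵢEᵢ) = δ_free.
Σ Lᵢ/(AᵢEᵢ) = 425/(1175×70×10³) + 220/(2400×103×10³) + 230/(2375×191×10³) = 6.564×10⁻⁶ mm/N.
Hence P = δ_free / Σ(L/AE) = 3.064/6.564×10⁻⁶ = 466.7 kN (tensile).
For the aluminium segment, free thermal change = 23.5×10⁻⁶×167×425 = 1.668 mm and elastic change from P = 466700×425/(1175×70×10³) = 2.412 mm; these oppose, so the net change is 0.744 mm (segment lengthens).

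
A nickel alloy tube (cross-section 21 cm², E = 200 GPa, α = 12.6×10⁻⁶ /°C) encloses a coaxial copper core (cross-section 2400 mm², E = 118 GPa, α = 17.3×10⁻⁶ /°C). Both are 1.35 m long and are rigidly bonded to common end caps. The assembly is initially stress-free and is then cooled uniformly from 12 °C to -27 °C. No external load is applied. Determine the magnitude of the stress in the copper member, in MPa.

σ ≈ 12.9 MPa (tensile)

The copper has the larger α, so on cooling it would change length more than the nickel alloy if both were free. The rigid plates force a common final length, so the copper is put into tension and the nickel alloy into compression, with equal and opposite forces P (no external load).
Equating the net (thermal + elastic) strains gives |α₁ − α₂|·ΔT = P·[1/(A₁E₁) + 1/(A₂E₂)].
|α₁ − α₂|·ΔT = 4.7×10⁻⁶ × 39 = 0.0001833.
1/(A₁E₁) + 1/(A₂E₂) = 1/(2100×200×10³) + 1/(2400×118×10³) = 5.912×10⁻⁹ N⁻¹.
P = 0.0001833 / 5.912×10⁻⁹ = 31000 N = 31 kN.
σ_{copper} = P/A₂ = 31000/2400 = 12.92 MPa, tensile.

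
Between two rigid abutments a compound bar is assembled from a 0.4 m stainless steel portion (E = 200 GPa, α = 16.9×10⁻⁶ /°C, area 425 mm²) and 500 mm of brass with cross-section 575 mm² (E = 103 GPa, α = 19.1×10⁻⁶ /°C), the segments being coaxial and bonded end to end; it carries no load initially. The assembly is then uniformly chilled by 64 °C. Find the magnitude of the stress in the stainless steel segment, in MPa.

With the walls removed the bar would change length by δ_free = Σ αᵢΔT Lᵢ = 16.9×10⁻⁶×64×400 + 19.1×10⁻⁶×64×500 = 1.044 mm.
The walls prevent any net length change, so an axial force P (same in every segment) develops. Compatibility: P · Σ Lᵢ/(AᵢEᵢ) = δ_free.
The series flexibility is Σ Lᵢ/(AᵢEᵢ) = 400/(425×200×10³) + 500/(575×103×10³) = 1.315×10⁻⁵ mm/N.
P = 1.044 / 1.315×10⁻⁵ = 79390 N = 79.39 kN, tensile.
σ_{stainless steel} = P / A = 79390 / 425 = 186.8 MPa.

σ ≈ 187 MPa (tensile)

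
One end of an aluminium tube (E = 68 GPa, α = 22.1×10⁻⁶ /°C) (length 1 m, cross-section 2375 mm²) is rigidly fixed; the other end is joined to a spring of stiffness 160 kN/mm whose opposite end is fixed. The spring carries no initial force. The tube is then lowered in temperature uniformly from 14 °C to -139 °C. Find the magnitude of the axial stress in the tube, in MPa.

If the spring were absent the tube would shorten by αΔT L = 22.1×10⁻⁶ × 153 × 1000 = 3.381 mm.
With a force P in the spring, the elastic change of the tube is PL/(AE) and that of the spring is P/k; compatibility requires their sum to equal δ_free.
So P = δ_free / [L/(AE) + 1/k] = 3.381 / [ 1000/(2375×68×10³) + 1/(160×10³) ].
P = 3.381 / 1.244×10⁻⁵ = 271800 N.
σ = P/A = 271800/2375 = 114.4 MPa.

σ ≈ 114 MPa (tensile)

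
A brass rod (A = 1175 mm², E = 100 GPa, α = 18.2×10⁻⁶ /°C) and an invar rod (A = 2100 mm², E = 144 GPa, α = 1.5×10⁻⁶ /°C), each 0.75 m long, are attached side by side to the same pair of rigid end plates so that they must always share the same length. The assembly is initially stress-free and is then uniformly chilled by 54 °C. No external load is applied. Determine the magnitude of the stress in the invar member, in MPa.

σ ≈ 36.3 MPa (compressive)

Equilibrium of a rigid end plate with no external load gives equal and opposite internal forces ±P in the two members. Since α_{brass} > α_{invar}, cooling drives the brass into tension and the invar into compression.
Equating the net (thermal + elastic) strains gives |α₁ − α₂|·ΔT = P·[1/(A₁E₁) + 1/(A₂E₂)].
|α₁ − α₂|·ΔT = 16.7×10⁻⁶ × 54 = 0.0009018.
1/(A₁E₁) + 1/(A₂E₂) = 1/(1175×100×10³) + 1/(2100×144×10³) = 1.182×10⁻⁸ N⁻¹.
P = 0.0009018 / 1.182×10⁻⁸ = 76310 N = 76.31 kN.
σ_{invar} = P/A₂ = 76310/2100 = 36.34 MPa, compressive.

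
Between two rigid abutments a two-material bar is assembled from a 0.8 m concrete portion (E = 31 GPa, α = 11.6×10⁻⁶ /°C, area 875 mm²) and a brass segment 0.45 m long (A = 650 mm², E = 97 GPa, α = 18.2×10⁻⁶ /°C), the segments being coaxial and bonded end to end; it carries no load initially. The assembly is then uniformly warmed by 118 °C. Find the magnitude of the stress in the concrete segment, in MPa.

Free thermal expansion of the whole bar: Σ αᵢΔT Lᵢ = 11.6×10⁻⁶×118×800 + 18.2×10⁻⁶×118×450 = 2.061 mm.
Since the ends are fixed, an axial force P builds up, equal in every segment, with P · Σ Lᵢ/(AᵢEᵢ) = δ_free.
Σ Lᵢ/(AᵢEᵢ) = 800/(875×31×10³) + 450/(650×97×10³) = 3.663×10⁻⁵ mm/N.
P = 2.061 / 3.663×10⁻⁵ = 56280 N = 56.28 kN, compressive.
σ_{concrete} = P / A = 56280 / 875 = 64.32 MPa.

σ ≈ 64.3 MPa (compressive)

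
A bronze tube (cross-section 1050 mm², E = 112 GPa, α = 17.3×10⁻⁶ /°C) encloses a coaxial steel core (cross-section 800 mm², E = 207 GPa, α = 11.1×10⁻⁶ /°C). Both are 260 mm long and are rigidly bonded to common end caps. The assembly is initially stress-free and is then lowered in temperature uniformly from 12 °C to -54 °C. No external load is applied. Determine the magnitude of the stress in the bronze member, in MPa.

σ ≈ 26.8 MPa (tensile)

Both members must finish at the same length. With the larger α, the bronze tends to over-contract; the plates restrain it, putting the bronze in tension and the steel in compression. With no external load the two internal forces are equal and opposite, magnitude P.
Equating the net (thermal + elastic) strains gives |α₁ − α₂|·ΔT = P·[1/(A₁E₁) + 1/(A₂E₂)].
|α₁ − α₂|·ΔT = 6.2×10⁻⁶ × 66 = 0.0004092.
1/(A₁E₁) + 1/(A₂E₂) = 1/(1050×112×10³) + 1/(800×207×10³) = 1.454×10⁻⁸ N⁻¹.
So P = 0.0004092 / 1.454×10⁻⁸ = 28.14 kN.
σ_{bronze} = P/A₁ = 28140/1050 = 26.8 MPa, tensile.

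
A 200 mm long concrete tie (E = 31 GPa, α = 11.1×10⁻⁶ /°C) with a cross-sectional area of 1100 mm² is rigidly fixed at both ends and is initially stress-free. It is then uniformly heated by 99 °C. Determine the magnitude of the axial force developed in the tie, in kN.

The ends cannot move, so σ = EαΔT = 31×10³ × 11.1×10⁻⁶ × 99 = 34.07 MPa.
Then P = σA = 34.07 × 1100 mm² = 37.47 kN, compressive.

P ≈ 37.5 kN (compressive)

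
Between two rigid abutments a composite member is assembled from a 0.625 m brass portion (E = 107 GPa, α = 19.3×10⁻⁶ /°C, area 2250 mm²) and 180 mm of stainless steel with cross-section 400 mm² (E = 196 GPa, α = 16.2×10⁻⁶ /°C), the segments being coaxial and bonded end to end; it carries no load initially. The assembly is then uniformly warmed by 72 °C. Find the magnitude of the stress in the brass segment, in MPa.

Free thermal expansion of the whole bar: Σ αᵢΔT Lᵢ = 19.3×10⁻⁶×72×625 + 16.2×10⁻⁶×72×180 = 1.078 mm.
The walls prevent any net length change, so an axial force P (same in every segment) develops. Compatibility: P · Σ Lᵢ/(AᵢEᵢ) = δ_free.
Σ Lᵢ/(AᵢEᵢ) = 625/(2250×107×10³) + 180/(400×196×10³) = 4.892×10⁻⁶ mm/N.
P = 1.078 / 4.892×10⁻⁶ = 220500 N = 220.5 kN, compressive.
σ_{brass} = P / A = 220500 / 2250 = 97.98 MPa.

σ ≈ 98 MPa (compressive)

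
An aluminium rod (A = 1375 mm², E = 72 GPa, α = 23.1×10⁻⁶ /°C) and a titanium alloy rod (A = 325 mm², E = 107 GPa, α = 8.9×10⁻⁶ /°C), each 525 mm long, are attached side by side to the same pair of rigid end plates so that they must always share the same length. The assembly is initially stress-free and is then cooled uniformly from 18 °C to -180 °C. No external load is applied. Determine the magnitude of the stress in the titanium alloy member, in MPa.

The aluminium has the larger α, so on cooling it would change length more than the titanium alloy if both were free. The rigid plates force a common final length, so the aluminium is put into tension and the titanium alloy into compression, with equal and opposite forces P (no external load).
Setting the final lengths equal and cancelling L: (α₁ − α₂)ΔT = P/(A₁E₁) + P/(A₂E₂).
|α₁ − α₂|·ΔT = 14.2×10⁻⁶ × 198 = 0.002812.
1/(A₁E₁) + 1/(A₂E₂) = 1/(1375×72×10³) + 1/(325×107×10³) = 3.886×10⁻⁸ N⁻¹.
So P = 0.002812 / 3.886×10⁻⁸ = 72.36 kN.
σ_{titanium alloy} = P/A₂ = 72360/325 = 222.6 MPa, compressive.

σ ≈ 223 MPa (compressive)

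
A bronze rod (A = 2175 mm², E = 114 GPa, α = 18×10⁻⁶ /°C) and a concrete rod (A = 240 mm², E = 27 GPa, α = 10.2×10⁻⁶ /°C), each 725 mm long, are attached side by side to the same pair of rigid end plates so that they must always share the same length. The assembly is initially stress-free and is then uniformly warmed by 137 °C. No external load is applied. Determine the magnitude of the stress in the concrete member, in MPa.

The bronze has the larger α, so on heating it would change length more than the concrete if both were free. The rigid plates force a common final length, so the bronze is put into compression and the concrete into tension, with equal and opposite forces P (no external load).
Setting the final lengths equal and cancelling L: (α₁ − α₂)ΔT = P/(A₁E₁) + P/(A₂E₂).
|α₁ − α₂|·ΔT = 7.8×10⁻⁶ × 137 = 0.001069.
1/(A₁E₁) + 1/(A₂E₂) = 1/(2175×114×10³) + 1/(240×27×10³) = 1.584×10⁻⁷ N⁻¹.
So P = 0.001069 / 1.584×10⁻⁷ = 6.748 kN.
σ_{concrete} = P/A₂ = 6748/240 = 28.12 MPa, tensile.

σ ≈ 28.1 MPa (tensile)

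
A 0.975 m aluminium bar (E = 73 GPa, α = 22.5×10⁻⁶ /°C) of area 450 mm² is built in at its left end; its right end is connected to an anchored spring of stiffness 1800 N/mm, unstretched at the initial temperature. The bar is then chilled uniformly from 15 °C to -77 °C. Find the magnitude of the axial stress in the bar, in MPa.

The unrestrained thermal change is αΔT L = 22.5×10⁻⁶ × 92 × 975 = 2.018 mm.
With a force P in the spring, the elastic change of the bar is PL/(AE) and that of the spring is P/k; compatibility requires their sum to equal δ_free.
So P = δ_free / [L/(AE) + 1/k] = 2.018 / [ 975/(450×73×10³) + 1/(1800) ].
P = 2.018 / 0.0005852 = 3449 N.
σ = P/A = 3449/450 = 7.664 MPa.

σ ≈ 7.66 MPa (tensile)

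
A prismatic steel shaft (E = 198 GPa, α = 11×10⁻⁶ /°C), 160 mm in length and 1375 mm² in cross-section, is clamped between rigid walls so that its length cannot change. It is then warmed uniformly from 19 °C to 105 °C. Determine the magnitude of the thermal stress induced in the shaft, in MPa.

The supports are rigid, so the total axial strain is zero. The restrained thermal strain is ε = αΔT = 11×10⁻⁶ × 86 = 946×10⁻⁶.
The stress required to suppress this strain is σ = Eε = 198×10³ × 946×10⁻⁶ = 187.3 MPa, compressive since the shaft is trying to expand.

σ ≈ 187 MPa (compressive)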